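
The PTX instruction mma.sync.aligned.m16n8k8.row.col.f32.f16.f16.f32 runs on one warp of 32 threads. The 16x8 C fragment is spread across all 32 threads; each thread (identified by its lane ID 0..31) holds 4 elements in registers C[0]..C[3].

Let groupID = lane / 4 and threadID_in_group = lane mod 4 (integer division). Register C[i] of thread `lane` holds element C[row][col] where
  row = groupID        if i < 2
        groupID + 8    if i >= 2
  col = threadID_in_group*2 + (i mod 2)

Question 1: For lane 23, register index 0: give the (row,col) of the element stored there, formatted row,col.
5,6

lane 23->23/4=5, 23 mod 4=3
i=0  r:5+0->5  c:2·3+0->6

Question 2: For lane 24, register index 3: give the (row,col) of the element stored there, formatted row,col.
24: gid=6,tid=0
[3] (6+8,0*2+1) = (14,1)

14,1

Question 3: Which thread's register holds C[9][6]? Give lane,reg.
r: 9->gid=1,r8=1  c: 6->tid=3,i&1=0
L=1*4+3=7  i=1*2+0=2

7,2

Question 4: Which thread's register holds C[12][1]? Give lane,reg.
16,3

r: 12->gid=4,r8=1  c: 1->tid=0,i&1=1
L=4*4+0=16  i=1*2+1=3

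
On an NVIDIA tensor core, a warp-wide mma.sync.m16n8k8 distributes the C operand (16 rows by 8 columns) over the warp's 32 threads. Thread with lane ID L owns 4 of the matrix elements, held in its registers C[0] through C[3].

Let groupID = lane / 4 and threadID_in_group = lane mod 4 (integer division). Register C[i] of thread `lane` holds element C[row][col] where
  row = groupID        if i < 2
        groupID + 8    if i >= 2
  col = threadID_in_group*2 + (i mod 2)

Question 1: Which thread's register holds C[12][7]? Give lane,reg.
r=12→G=4,rhi=1  c=7→T=3,p=1
L=4*4+3=19  i=1*2+1=3

19,3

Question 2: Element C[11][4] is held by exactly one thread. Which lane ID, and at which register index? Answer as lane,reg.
r:11=>grp=3,rB=1  c:4=>tig=2,lo=0
L=3*4+2=14  i=1*2+0=2

14,2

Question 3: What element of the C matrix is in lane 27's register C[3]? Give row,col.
27: G=6,T=3
[3] (6+8,3*2+1) = (14,7)

14,7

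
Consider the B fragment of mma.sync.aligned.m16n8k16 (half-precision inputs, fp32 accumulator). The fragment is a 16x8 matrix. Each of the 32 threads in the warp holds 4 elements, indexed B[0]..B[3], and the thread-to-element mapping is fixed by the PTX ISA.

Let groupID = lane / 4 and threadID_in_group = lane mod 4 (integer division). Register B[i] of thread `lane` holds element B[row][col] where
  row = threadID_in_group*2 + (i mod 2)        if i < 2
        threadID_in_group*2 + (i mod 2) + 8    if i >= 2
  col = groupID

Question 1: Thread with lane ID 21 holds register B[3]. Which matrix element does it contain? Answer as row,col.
lane 21->21/4=5, 21 mod 4=1
i=3  r:2·1+1+8->11  c:5

11,5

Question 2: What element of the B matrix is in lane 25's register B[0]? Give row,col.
lane 25: gid=6 (25/4), tid=1 (25%4)
i=0: r=1*2+0+0=2, c=gid=6

2,6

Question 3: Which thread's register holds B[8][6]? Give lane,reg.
c=6->g=6  r=8->rb=1,t=0,b0=0
L=6*4+0=24  i=1*2+0=2

24,2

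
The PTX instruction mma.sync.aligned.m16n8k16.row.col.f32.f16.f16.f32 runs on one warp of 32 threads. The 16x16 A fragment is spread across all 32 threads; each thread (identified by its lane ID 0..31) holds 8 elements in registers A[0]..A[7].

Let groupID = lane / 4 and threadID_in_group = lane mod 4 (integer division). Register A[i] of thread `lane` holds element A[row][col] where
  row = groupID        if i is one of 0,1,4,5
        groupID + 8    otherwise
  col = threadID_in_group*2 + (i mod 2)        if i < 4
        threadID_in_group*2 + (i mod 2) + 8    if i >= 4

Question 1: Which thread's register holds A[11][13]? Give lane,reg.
r=11→G=3,rhi=1  c=13→chi=1,T=2,p=1
L=3*4+2=14  i=1*4+1*2+1=7

14,7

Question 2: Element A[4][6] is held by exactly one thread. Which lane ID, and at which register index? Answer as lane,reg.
19,0

r=4->g=4,rb=0  c=6->cb=0,t=3,b0=0
L=4*4+3=19  i=0*4+0*2+0=0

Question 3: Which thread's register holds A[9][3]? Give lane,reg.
r:9=>grp=1,rB=1  c:3=>cB=0,tig=1,lo=1
L=1*4+1=5  i=0*4+1*2+1=3

5,3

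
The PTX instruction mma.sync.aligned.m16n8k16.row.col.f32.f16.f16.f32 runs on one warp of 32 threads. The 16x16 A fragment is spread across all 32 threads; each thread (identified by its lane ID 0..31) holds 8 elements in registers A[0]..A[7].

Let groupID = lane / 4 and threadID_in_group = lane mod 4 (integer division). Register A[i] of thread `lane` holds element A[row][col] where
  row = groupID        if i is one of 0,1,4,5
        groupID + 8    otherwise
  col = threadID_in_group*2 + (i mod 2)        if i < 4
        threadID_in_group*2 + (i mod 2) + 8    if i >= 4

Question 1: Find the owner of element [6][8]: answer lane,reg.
24,4

r=6→G=6,rhi=0  c=8→chi=1,T=0,p=0
L=6*4+0=24  i=1*4+0*2+0=4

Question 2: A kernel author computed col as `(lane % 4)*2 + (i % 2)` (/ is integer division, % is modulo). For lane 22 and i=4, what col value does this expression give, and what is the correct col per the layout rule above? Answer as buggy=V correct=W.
buggy=4 correct=12

`(lane % 4)*2 + (i % 2)`[22,4]=>4
lane 22=>22/4=5, 22 mod 4=2
i=4  r:5+0=>5  c:2·2+0+8=>12
col: 4 vs 12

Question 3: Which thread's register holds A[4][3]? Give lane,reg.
17,1

r=4→G=4,rhi=0  c=3→chi=0,T=1,p=1
L=4*4+1=17  i=0*4+0*2+1=1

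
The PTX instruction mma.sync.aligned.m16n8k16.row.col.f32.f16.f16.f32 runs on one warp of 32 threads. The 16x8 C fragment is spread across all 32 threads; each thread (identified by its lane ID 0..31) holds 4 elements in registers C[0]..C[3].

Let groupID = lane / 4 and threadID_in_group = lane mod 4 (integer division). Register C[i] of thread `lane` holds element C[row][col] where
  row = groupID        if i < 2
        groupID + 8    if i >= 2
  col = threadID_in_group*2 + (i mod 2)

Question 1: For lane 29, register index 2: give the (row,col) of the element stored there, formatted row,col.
15,2

lane 29: G=7 (29/4), T=1 (29%4)
i=2: r=7+8=15, c=1*2+0=2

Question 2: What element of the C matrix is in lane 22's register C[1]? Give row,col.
lane 22=>22/4=5, 22 mod 4=2
i=1  r:5+0=>5  c:2·2+1=>5

5,5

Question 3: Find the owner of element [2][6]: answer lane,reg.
r: 2->gid=2,r8=0  c: 6->tid=3,i&1=0
L=2*4+3=11  i=0*2+0=0

11,0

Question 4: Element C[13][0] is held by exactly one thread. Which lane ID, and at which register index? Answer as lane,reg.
20,2

r=13->g=5,rb=1  c=0->t=0,b0=0
L=5*4+0=20  i=1*2+0=2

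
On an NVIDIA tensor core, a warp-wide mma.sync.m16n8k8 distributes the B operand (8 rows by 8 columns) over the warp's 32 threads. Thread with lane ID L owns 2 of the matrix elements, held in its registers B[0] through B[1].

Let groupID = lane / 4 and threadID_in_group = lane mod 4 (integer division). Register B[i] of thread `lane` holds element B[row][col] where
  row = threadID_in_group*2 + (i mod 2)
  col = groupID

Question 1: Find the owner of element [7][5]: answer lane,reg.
23,1

c=5⇒gr=5  r=7⇒th=3,odd=1
L=5*4+3=23  i=1=1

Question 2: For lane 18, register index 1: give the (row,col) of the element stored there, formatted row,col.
5,4

L=18->gid=18>>2=4, tid=18&3=2
[1]->row 2·2+1=5  col gid=4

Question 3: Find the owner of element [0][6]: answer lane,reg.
c:6=>grp=6  r:0=>tig=0,lo=0
L=6*4+0=24  i=0=0

24,0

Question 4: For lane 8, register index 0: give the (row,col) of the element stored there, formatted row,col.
lane 8⇒8/4=2, 8 mod 4=0
i=0  r:2·0+0⇒0  c:2

0,2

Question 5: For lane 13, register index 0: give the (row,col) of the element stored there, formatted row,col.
2,3

lane 13⇒13/4=3, 13 mod 4=1
i=0  r:2·1+0⇒2  c:3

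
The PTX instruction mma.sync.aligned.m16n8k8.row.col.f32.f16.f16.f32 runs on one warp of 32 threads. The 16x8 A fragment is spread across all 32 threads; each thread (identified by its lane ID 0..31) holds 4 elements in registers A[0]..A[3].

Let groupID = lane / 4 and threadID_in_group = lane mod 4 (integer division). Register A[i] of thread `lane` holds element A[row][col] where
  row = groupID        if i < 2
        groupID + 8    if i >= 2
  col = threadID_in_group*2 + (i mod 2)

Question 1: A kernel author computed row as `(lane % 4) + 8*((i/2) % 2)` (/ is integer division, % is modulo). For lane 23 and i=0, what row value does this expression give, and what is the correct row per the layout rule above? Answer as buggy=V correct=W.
`(lane % 4) + 8*((i/2) % 2)`[23,0]->3
lane 23->23/4=5, 23 mod 4=3
i=0  r:5+0->5  c:2·3+0->6
row: 3 vs 5

buggy=3 correct=5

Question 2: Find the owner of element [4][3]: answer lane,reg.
17,1

r=4→G=4,rhi=0  c=3→T=1,p=1
L=4*4+1=17  i=0*2+1=1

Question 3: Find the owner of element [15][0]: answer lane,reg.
28,2

r=15→G=7,rhi=1  c=0→T=0,p=0
L=7*4+0=28  i=1*2+0=2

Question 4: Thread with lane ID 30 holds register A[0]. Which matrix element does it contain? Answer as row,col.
7,4

L=30->g=30>>2=7, t=30&3=2
[0]->row 7+0=7  col 2·2+0=4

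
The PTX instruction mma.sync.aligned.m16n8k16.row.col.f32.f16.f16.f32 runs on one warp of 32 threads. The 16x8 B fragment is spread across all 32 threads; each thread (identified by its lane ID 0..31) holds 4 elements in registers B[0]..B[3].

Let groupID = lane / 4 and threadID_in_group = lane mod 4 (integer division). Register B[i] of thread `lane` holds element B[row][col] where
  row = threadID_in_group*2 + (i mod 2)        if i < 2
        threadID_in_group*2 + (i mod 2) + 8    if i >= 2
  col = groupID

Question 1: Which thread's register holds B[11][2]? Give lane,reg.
9,3

c: 2->gid=2  r: 11->r8=1,tid=1,i&1=1
L=2*4+1=9  i=1*2+1=3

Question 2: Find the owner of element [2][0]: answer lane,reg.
c: 0->gid=0  r: 2->r8=0,tid=1,i&1=0
L=0*4+1=1  i=0*2+0=0

1,0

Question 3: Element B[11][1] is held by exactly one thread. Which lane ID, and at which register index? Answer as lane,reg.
5,3

c=1->g=1  r=11->rb=1,t=1,b0=1
L=1*4+1=5  i=1*2+1=3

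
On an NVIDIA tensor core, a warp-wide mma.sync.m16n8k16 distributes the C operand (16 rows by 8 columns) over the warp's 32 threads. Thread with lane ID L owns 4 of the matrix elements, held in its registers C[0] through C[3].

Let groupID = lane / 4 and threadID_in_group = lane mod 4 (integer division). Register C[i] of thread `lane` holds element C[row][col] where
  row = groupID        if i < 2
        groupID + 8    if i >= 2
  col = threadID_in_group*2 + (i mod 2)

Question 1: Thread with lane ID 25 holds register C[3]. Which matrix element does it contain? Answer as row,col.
L=25⇒gr=25>>2=6, th=25&3=1
[3]⇒row 6+8=14  col 1·2+1=3

14,3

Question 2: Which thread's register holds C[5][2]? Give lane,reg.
21,0

r=5->g=5,rb=0  c=2->t=1,b0=0
L=5*4+1=21  i=0*2+0=0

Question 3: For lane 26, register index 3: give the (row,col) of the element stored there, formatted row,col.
26: grp=6,tig=2
[3] (6+8,2*2+1) = (14,5)

14,5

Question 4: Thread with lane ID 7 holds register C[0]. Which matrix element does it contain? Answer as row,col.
1,6

7: G=1,T=3
[0] (1+0,3*2+0) = (1,6)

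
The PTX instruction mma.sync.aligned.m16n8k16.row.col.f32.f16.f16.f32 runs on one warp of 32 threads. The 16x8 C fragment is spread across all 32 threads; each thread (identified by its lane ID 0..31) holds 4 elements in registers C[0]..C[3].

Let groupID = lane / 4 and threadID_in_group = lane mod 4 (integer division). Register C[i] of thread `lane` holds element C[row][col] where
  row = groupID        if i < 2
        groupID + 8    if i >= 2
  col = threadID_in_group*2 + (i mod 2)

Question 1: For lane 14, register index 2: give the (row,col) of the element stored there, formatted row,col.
11,4

lane 14->14/4=3, 14 mod 4=2
i=2  r:3+8->11  c:2·2+0->4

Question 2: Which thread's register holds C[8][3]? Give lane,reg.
1,3

r=8⇒gr=0,Rb=1  c=3⇒th=1,odd=1
L=0*4+1=1  i=1*2+1=3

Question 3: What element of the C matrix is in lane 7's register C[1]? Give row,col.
1,7

lane 7→7/4=1, 7 mod 4=3
i=1  r:1+0→1  c:2·3+1→7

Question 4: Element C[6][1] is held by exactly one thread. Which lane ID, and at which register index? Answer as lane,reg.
r: 6->gid=6,r8=0  c: 1->tid=0,i&1=1
L=6*4+0=24  i=0*2+1=1

24,1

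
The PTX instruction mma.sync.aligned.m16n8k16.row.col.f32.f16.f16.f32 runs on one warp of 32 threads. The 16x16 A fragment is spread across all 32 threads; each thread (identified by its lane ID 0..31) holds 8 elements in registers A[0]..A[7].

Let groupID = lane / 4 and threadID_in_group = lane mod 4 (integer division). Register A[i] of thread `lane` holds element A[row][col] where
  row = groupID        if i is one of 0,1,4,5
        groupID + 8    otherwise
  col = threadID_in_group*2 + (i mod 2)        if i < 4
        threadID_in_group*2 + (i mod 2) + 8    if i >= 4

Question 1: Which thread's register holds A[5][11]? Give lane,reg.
r:5=>grp=5,rB=0  c:11=>cB=1,tig=1,lo=1
L=5*4+1=21  i=1*4+0*2+1=5

21,5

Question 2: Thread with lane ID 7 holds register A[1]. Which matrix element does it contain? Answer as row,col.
1,7

lane 7: grp=1 (7/4), tig=3 (7%4)
i=1: r=1+0=1, c=3*2+1+0=7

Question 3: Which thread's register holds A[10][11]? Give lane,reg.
r=10→G=2,rhi=1  c=11→chi=1,T=1,p=1
L=2*4+1=9  i=1*4+1*2+1=7

9,7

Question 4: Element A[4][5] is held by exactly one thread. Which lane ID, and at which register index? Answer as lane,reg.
r=4->g=4,rb=0  c=5->cb=0,t=2,b0=1
L=4*4+2=18  i=0*4+0*2+1=1

18,1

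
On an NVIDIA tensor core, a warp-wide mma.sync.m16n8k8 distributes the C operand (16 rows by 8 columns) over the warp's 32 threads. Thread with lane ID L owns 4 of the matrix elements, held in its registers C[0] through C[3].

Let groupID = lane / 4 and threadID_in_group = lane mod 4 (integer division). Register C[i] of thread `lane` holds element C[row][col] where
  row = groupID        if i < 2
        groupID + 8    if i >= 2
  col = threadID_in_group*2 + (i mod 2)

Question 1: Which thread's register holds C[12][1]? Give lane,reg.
r=12->g=4,rb=1  c=1->t=0,b0=1
L=4*4+0=16  i=1*2+1=3

16,3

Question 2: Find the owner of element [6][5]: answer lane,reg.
r=6⇒gr=6,Rb=0  c=5⇒th=2,odd=1
L=6*4+2=26  i=0*2+1=1

26,1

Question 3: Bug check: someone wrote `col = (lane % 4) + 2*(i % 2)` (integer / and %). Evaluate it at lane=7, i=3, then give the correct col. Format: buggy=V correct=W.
`(lane % 4) + 2*(i % 2)`[7,3]->5
lane 7: gid=1 (7/4), tid=3 (7%4)
i=3: r=1+8=9, c=3*2+1=7
col: 5 vs 7

buggy=5 correct=7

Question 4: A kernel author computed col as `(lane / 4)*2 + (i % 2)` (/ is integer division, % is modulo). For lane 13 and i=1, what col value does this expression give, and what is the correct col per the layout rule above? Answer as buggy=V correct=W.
`(lane / 4)*2 + (i % 2)`[13,1]⇒7
lane 13⇒13/4=3, 13 mod 4=1
i=1  r:3+0⇒3  c:2·1+1⇒3
col: 7 vs 3

buggy=7 correct=3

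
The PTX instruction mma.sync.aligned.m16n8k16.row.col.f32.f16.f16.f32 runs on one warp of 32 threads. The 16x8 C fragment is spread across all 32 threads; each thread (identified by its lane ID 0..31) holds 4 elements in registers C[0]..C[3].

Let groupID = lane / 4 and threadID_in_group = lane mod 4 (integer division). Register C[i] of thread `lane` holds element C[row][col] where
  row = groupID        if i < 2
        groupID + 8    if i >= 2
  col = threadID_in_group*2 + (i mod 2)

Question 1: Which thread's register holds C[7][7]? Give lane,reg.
r=7->g=7,rb=0  c=7->t=3,b0=1
L=7*4+3=31  i=0*2+1=1

31,1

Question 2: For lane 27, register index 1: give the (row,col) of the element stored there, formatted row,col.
6,7

L=27->gid=27>>2=6, tid=27&3=3
[1]->row 6+0=6  col 3·2+1=7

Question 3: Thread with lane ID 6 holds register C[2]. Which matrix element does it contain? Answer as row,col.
9,4

6: gr=1,th=2
[2] (1+8,2*2+0) = (9,4)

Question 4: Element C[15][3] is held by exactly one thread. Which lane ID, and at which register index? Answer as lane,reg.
29,3

r=15⇒gr=7,Rb=1  c=3⇒th=1,odd=1
L=7*4+1=29  i=1*2+1=3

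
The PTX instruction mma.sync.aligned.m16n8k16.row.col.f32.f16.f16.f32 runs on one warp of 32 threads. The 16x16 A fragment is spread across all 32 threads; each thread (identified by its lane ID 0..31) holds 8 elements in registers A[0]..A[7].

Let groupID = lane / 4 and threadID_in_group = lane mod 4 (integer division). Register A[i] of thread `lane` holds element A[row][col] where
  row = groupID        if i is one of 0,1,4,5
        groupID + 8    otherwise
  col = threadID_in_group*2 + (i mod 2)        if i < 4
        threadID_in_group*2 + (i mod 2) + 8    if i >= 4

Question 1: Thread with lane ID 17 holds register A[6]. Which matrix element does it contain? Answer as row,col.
lane 17⇒17/4=4, 17 mod 4=1
i=6  r:4+8⇒12  c:2·1+0+8⇒10

12,10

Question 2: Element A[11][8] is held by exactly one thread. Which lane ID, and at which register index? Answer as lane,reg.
12,6

r: 11->gid=3,r8=1  c: 8->c8=1,tid=0,i&1=0
L=3*4+0=12  i=1*4+1*2+0=6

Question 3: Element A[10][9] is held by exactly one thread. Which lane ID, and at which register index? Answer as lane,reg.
8,7

r=10→G=2,rhi=1  c=9→chi=1,T=0,p=1
L=2*4+0=8  i=1*4+1*2+1=7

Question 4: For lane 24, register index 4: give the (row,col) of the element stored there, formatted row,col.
6,8

lane 24⇒24/4=6, 24 mod 4=0
i=4  r:6+0⇒6  c:2·0+0+8⇒8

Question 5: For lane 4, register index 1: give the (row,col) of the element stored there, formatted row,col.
4: g=1,t=0
[1] (1+0,0*2+1+0) = (1,1)

1,1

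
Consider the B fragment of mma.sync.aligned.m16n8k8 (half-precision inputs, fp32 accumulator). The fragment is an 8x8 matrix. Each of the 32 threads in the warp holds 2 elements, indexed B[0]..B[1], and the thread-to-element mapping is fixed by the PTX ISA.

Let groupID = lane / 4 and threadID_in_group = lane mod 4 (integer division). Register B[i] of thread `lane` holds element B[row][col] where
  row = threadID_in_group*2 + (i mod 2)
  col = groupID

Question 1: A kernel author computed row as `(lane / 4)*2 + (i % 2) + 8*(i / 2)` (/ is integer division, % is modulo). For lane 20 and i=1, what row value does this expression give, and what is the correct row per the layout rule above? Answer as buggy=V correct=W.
`(lane / 4)*2 + (i % 2) + 8*(i / 2)`[20,1]->11
lane 20->20/4=5, 20 mod 4=0
i=1  r:2·0+1->1  c:5
row: 11 vs 1

buggy=11 correct=1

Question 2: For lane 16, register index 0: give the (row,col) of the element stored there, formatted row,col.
16: gr=4,th=0
[0] (0*2+0,4) = (0,4)

0,4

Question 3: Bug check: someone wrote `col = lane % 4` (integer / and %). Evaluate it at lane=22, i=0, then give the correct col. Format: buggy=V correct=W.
buggy=2 correct=5

`lane % 4`[22,0]->2
lane 22->22/4=5, 22 mod 4=2
i=0  r:2·2+0->4  c:5
col: 2 vs 5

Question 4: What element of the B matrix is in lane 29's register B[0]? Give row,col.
29: gid=7,tid=1
[0] (1*2+0,7) = (2,7)

2,7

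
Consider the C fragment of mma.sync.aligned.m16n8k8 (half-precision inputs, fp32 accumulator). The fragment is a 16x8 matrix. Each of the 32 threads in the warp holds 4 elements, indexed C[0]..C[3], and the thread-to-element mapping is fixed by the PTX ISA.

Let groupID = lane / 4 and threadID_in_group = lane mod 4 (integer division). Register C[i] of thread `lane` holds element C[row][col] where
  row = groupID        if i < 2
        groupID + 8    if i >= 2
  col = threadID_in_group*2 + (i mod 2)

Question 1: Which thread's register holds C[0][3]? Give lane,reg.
1,1

r=0⇒gr=0,Rb=0  c=3⇒th=1,odd=1
L=0*4+1=1  i=0*2+1=1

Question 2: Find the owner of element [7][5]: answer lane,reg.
30,1

r=7⇒gr=7,Rb=0  c=5⇒th=2,odd=1
L=7*4+2=30  i=0*2+1=1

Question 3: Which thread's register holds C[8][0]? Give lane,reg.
0,2

r:8=>grp=0,rB=1  c:0=>tig=0,lo=0
L=0*4+0=0  i=1*2+0=2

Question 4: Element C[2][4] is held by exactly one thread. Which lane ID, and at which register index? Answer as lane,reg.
10,0

r=2⇒gr=2,Rb=0  c=4⇒th=2,odd=0
L=2*4+2=10  i=0*2+0=0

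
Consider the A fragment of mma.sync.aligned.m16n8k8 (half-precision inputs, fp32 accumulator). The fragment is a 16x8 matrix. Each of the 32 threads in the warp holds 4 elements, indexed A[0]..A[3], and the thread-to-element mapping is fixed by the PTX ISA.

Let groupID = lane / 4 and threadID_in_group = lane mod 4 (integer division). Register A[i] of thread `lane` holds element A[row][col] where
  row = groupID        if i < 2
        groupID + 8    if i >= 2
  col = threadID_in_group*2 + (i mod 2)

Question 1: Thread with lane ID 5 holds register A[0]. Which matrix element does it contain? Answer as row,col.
1,2

5: G=1,T=1
[0] (1+0,1*2+0) = (1,2)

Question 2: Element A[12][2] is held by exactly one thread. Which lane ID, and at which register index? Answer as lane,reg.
17,2

r: 12->gid=4,r8=1  c: 2->tid=1,i&1=0
L=4*4+1=17  i=1*2+0=2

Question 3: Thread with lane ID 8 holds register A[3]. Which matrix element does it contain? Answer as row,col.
10,1

8: g=2,t=0
[3] (2+8,0*2+1) = (10,1)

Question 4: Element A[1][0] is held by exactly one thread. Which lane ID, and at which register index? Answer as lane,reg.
r=1→G=1,rhi=0  c=0→T=0,p=0
L=1*4+0=4  i=0*2+0=0

4,0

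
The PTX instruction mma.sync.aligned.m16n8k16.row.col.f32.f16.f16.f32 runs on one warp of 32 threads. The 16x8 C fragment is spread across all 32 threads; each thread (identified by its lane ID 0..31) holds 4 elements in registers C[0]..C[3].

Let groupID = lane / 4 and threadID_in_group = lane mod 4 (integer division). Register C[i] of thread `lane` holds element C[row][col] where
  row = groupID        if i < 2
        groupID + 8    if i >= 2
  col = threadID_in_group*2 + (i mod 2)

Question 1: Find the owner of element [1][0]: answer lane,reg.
4,0

r=1⇒gr=1,Rb=0  c=0⇒th=0,odd=0
L=1*4+0=4  i=0*2+0=0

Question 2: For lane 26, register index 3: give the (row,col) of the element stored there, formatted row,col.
14,5

lane 26->26/4=6, 26 mod 4=2
i=3  r:6+8->14  c:2·2+1->5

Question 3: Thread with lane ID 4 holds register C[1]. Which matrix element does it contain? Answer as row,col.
L=4=>grp=4>>2=1, tig=4&3=0
[1]=>row 1+0=1  col 0·2+1=1

1,1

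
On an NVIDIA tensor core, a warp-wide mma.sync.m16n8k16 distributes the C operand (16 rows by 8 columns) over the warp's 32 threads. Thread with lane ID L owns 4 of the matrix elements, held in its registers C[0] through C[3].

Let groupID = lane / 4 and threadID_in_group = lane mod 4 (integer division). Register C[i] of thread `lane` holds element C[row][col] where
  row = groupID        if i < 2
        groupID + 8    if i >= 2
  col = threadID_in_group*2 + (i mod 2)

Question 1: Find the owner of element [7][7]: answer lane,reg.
r:7=>grp=7,rB=0  c:7=>tig=3,lo=1
L=7*4+3=31  i=0*2+1=1

31,1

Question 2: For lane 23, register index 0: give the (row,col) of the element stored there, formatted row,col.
5,6

L=23=>grp=23>>2=5, tig=23&3=3
[0]=>row 5+0=5  col 3·2+0=6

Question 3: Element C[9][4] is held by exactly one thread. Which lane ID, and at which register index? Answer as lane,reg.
r: 9->gid=1,r8=1  c: 4->tid=2,i&1=0
L=1*4+2=6  i=1*2+0=2

6,2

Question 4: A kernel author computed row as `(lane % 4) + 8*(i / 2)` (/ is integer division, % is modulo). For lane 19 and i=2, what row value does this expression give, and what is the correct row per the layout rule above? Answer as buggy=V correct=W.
`(lane % 4) + 8*(i / 2)`[19,2]→11
lane 19→19/4=4, 19 mod 4=3
i=2  r:4+8→12  c:2·3+0→6
row: 11 vs 12

buggy=11 correct=12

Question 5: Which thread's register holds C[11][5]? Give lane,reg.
14,3

r:11=>grp=3,rB=1  c:5=>tig=2,lo=1
L=3*4+2=14  i=1*2+1=3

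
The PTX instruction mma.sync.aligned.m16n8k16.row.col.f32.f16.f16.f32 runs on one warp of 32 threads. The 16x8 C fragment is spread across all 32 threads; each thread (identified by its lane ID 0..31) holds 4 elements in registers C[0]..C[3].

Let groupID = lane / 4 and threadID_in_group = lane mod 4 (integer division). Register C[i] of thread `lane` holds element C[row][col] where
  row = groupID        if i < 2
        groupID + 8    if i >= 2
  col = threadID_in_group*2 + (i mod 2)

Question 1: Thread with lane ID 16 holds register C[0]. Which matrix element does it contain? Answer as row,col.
4,0

lane 16->16/4=4, 16 mod 4=0
i=0  r:4+0->4  c:2·0+0->0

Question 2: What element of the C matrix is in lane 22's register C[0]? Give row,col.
22: gid=5,tid=2
[0] (5+0,2*2+0) = (5,4)

5,4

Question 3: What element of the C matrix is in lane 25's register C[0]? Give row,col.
25: G=6,T=1
[0] (6+0,1*2+0) = (6,2)

6,2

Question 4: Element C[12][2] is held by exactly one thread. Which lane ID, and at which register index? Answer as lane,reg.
17,2

r:12=>grp=4,rB=1  c:2=>tig=1,lo=0
L=4*4+1=17  i=1*2+0=2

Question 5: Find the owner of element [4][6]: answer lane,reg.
19,0

r=4→G=4,rhi=0  c=6→T=3,p=0
L=4*4+3=19  i=0*2+0=0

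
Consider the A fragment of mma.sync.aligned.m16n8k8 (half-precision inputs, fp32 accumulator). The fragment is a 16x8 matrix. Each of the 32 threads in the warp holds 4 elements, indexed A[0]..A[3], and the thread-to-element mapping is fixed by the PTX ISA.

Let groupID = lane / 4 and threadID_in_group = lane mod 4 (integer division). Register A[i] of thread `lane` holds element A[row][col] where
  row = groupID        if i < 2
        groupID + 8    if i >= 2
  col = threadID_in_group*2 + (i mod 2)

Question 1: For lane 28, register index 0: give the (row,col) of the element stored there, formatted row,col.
7,0

L=28→G=28>>2=7, T=28&3=0
[0]→row 7+0=7  col 0·2+0=0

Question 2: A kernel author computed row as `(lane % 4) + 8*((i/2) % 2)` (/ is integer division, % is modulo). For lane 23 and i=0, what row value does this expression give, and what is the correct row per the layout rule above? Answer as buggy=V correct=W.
buggy=3 correct=5

`(lane % 4) + 8*((i/2) % 2)`[23,0]->3
L=23->g=23>>2=5, t=23&3=3
[0]->row 5+0=5  col 3·2+0=6
row: 3 vs 5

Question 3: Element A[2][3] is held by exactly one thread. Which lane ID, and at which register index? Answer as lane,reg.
9,1

r=2→G=2,rhi=0  c=3→T=1,p=1
L=2*4+1=9  i=0*2+1=1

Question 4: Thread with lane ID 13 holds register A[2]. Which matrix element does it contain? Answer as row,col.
11,2

L=13=>grp=13>>2=3, tig=13&3=1
[2]=>row 3+8=11  col 1·2+0=2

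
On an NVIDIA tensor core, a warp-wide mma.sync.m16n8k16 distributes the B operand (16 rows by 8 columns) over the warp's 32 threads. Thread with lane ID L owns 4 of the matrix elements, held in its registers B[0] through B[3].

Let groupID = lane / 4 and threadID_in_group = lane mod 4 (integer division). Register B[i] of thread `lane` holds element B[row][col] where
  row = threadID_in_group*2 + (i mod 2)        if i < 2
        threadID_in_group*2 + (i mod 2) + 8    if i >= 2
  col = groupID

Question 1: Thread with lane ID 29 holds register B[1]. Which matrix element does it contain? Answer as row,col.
29: gr=7,th=1
[1] (1*2+1+0,7) = (3,7)

3,7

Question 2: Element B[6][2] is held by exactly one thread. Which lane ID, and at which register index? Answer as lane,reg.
11,0

c: 2->gid=2  r: 6->r8=0,tid=3,i&1=0
L=2*4+3=11  i=0*2+0=0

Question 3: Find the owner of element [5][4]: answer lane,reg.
18,1

c:4=>grp=4  r:5=>rB=0,tig=2,lo=1
L=4*4+2=18  i=0*2+1=1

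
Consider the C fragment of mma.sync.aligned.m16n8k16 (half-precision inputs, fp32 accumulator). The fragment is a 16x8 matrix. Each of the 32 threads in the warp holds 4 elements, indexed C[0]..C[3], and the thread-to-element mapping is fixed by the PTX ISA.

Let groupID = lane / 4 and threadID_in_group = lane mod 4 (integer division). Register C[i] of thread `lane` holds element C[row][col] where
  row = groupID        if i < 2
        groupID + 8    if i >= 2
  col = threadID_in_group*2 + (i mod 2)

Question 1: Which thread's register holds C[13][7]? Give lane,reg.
r: 13->gid=5,r8=1  c: 7->tid=3,i&1=1
L=5*4+3=23  i=1*2+1=3

23,3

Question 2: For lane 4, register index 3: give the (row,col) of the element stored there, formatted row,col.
lane 4=>4/4=1, 4 mod 4=0
i=3  r:1+8=>9  c:2·0+1=>1

9,1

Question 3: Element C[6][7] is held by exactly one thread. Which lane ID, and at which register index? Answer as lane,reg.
r=6->g=6,rb=0  c=7->t=3,b0=1
L=6*4+3=27  i=0*2+1=1

27,1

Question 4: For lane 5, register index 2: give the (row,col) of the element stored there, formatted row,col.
9,2

lane 5->5/4=1, 5 mod 4=1
i=2  r:1+8->9  c:2·1+0->2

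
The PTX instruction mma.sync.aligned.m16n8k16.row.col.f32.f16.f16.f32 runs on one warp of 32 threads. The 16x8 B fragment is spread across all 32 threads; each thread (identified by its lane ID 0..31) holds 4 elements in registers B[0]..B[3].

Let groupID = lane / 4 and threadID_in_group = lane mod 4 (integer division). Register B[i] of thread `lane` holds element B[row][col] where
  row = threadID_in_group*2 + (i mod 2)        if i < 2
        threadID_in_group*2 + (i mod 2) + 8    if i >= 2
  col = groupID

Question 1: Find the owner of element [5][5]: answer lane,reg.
22,1

c=5→G=5  r=5→rhi=0,T=2,p=1
L=5*4+2=22  i=0*2+1=1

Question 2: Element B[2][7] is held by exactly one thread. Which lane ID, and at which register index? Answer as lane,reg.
29,0

c: 7->gid=7  r: 2->r8=0,tid=1,i&1=0
L=7*4+1=29  i=0*2+0=0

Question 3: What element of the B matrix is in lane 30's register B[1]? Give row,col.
lane 30=>30/4=7, 30 mod 4=2
i=1  r:2·2+1+0=>5  c:7

5,7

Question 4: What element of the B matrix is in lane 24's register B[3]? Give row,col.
lane 24: grp=6 (24/4), tig=0 (24%4)
i=3: r=0*2+1+8=9, c=grp=6

9,6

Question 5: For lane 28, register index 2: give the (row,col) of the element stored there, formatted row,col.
L=28=>grp=28>>2=7, tig=28&3=0
[2]=>row 0·2+0+8=8  col grp=7

8,7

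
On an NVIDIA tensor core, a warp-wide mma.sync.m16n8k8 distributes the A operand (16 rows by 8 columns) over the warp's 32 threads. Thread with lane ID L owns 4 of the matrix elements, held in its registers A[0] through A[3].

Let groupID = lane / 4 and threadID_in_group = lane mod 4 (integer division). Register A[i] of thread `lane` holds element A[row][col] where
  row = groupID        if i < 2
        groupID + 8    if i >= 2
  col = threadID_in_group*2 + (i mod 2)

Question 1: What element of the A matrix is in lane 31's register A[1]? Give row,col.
7,7

lane 31: grp=7 (31/4), tig=3 (31%4)
i=1: r=7+0=7, c=3*2+1=7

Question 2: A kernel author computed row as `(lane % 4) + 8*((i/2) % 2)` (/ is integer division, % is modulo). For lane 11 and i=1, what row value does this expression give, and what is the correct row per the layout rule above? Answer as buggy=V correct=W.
buggy=3 correct=2

`(lane % 4) + 8*((i/2) % 2)`[11,1]->3
lane 11: g=2 (11/4), t=3 (11%4)
i=1: r=2+0=2, c=3*2+1=7
row: 3 vs 2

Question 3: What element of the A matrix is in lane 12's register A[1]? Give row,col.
L=12→G=12>>2=3, T=12&3=0
[1]→row 3+0=3  col 0·2+1=1

3,1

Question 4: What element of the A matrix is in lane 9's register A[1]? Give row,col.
lane 9⇒9/4=2, 9 mod 4=1
i=1  r:2+0⇒2  c:2·1+1⇒3

2,3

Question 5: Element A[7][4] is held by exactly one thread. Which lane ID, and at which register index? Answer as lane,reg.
r:7=>grp=7,rB=0  c:4=>tig=2,lo=0
L=7*4+2=30  i=0*2+0=0

30,0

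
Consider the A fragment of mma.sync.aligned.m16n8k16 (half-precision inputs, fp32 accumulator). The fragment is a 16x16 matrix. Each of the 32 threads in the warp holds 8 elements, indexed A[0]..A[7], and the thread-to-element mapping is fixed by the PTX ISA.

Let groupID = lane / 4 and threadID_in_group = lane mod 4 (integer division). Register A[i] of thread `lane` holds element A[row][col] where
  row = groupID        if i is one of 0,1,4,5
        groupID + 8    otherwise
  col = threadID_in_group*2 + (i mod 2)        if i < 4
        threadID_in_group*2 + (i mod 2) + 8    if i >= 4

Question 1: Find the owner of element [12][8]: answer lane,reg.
r: 12->gid=4,r8=1  c: 8->c8=1,tid=0,i&1=0
L=4*4+0=16  i=1*4+1*2+0=6

16,6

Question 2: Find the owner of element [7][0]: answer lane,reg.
28,0

r=7→G=7,rhi=0  c=0→chi=0,T=0,p=0
L=7*4+0=28  i=0*4+0*2+0=0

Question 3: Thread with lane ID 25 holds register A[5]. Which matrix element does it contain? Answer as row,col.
6,11

25: grp=6,tig=1
[5] (6+0,1*2+1+8) = (6,11)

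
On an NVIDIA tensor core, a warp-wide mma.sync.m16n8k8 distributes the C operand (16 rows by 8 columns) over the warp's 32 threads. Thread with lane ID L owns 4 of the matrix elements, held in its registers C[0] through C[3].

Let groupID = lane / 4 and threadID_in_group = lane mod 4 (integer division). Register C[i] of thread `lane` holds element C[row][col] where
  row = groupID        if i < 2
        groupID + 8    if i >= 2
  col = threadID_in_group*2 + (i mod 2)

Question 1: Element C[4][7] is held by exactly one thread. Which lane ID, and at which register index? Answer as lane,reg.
r=4→G=4,rhi=0  c=7→T=3,p=1
L=4*4+3=19  i=0*2+1=1

19,1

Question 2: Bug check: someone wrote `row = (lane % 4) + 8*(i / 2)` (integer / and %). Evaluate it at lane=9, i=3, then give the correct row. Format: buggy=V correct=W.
buggy=9 correct=10

`(lane % 4) + 8*(i / 2)`[9,3]->9
9: g=2,t=1
[3] (2+8,1*2+1) = (10,3)
row: 9 vs 10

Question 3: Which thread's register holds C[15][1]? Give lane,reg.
28,3

r:15=>grp=7,rB=1  c:1=>tig=0,lo=1
L=7*4+0=28  i=1*2+1=3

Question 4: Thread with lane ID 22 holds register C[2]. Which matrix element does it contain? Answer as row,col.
13,4

22: g=5,t=2
[2] (5+8,2*2+0) = (13,4)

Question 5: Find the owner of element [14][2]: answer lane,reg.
r=14⇒gr=6,Rb=1  c=2⇒th=1,odd=0
L=6*4+1=25  i=1*2+0=2

25,2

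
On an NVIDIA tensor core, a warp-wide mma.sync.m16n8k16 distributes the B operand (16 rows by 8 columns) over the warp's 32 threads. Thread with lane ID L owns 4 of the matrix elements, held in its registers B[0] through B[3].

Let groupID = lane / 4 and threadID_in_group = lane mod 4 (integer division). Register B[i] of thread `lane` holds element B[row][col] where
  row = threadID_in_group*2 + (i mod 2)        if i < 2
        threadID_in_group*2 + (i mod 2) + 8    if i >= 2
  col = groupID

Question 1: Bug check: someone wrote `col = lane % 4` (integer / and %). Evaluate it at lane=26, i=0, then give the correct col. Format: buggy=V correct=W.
`lane % 4`[26,0]->2
L=26->g=26>>2=6, t=26&3=2
[0]->row 2·2+0+0=4  col g=6
col: 2 vs 6

buggy=2 correct=6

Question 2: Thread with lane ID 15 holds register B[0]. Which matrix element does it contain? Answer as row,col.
15: gid=3,tid=3
[0] (3*2+0+0,3) = (6,3)

6,3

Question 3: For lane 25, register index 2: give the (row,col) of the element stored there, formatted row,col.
10,6

lane 25->25/4=6, 25 mod 4=1
i=2  r:2·1+0+8->10  c:6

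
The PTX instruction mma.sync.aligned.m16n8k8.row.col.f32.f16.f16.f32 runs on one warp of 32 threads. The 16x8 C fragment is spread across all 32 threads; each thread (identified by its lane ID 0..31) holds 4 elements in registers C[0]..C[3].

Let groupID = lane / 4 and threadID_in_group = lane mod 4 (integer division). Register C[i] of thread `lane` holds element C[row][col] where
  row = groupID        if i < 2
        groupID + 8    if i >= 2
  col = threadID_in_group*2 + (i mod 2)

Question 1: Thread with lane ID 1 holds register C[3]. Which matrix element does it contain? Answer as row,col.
lane 1: g=0 (1/4), t=1 (1%4)
i=3: r=0+8=8, c=1*2+1=3

8,3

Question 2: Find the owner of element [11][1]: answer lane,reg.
12,3

r=11->g=3,rb=1  c=1->t=0,b0=1
L=3*4+0=12  i=1*2+1=3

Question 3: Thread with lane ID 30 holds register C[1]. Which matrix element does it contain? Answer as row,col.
7,5

30: grp=7,tig=2
[1] (7+0,2*2+1) = (7,5)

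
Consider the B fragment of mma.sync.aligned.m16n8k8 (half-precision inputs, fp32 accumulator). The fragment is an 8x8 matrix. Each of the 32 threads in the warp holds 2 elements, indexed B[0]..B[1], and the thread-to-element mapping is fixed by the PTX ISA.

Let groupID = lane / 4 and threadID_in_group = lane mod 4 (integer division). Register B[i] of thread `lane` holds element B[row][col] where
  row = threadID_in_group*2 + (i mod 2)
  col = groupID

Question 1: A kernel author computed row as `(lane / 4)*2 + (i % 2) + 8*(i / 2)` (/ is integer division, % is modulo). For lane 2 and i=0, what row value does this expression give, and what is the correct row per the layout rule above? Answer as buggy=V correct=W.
buggy=0 correct=4

`(lane / 4)*2 + (i % 2) + 8*(i / 2)`[2,0]=>0
L=2=>grp=2>>2=0, tig=2&3=2
[0]=>row 2·2+0=4  col grp=0
row: 0 vs 4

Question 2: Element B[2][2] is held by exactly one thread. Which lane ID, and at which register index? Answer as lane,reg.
9,0

c:2=>grp=2  r:2=>tig=1,lo=0
L=2*4+1=9  i=0=0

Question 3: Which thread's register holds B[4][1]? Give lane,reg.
c: 1->gid=1  r: 4->tid=2,i&1=0
L=1*4+2=6  i=0=0

6,0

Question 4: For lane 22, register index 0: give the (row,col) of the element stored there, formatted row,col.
lane 22→22/4=5, 22 mod 4=2
i=0  r:2·2+0→4  c:5

4,5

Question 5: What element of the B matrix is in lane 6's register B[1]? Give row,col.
lane 6: gid=1 (6/4), tid=2 (6%4)
i=1: r=2*2+1=5, c=gid=1

5,1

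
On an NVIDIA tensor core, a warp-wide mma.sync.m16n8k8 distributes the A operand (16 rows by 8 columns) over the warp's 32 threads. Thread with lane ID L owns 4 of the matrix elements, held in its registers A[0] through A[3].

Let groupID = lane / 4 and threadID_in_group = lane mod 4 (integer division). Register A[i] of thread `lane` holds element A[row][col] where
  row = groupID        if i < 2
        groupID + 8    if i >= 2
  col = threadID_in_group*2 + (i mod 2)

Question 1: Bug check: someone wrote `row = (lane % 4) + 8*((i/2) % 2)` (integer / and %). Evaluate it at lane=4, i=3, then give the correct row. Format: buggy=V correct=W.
buggy=8 correct=9

`(lane % 4) + 8*((i/2) % 2)`[4,3]->8
lane 4: gid=1 (4/4), tid=0 (4%4)
i=3: r=1+8=9, c=0*2+1=1
row: 8 vs 9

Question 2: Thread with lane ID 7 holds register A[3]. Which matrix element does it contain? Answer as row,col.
9,7

lane 7: grp=1 (7/4), tig=3 (7%4)
i=3: r=1+8=9, c=3*2+1=7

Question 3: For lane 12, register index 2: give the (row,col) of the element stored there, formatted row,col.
11,0

L=12->gid=12>>2=3, tid=12&3=0
[2]->row 3+8=11  col 0·2+0=0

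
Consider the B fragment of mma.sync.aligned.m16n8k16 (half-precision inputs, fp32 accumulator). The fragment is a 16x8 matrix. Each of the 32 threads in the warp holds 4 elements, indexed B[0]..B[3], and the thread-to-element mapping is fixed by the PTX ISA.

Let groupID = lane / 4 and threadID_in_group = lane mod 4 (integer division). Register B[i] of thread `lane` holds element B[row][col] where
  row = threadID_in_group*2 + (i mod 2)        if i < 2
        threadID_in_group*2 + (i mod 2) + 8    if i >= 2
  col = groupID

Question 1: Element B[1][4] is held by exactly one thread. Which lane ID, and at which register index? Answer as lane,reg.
16,1

c=4→G=4  r=1→rhi=0,T=0,p=1
L=4*4+0=16  i=0*2+1=1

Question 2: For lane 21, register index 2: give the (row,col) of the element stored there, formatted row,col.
10,5

lane 21: grp=5 (21/4), tig=1 (21%4)
i=2: r=1*2+0+8=10, c=grp=5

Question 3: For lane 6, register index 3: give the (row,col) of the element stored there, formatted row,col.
lane 6->6/4=1, 6 mod 4=2
i=3  r:2·2+1+8->13  c:1

13,1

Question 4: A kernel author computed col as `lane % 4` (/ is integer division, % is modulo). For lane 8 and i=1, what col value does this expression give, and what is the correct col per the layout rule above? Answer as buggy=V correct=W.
`lane % 4`[8,1]=>0
L=8=>grp=8>>2=2, tig=8&3=0
[1]=>row 0·2+1+0=1  col grp=2
col: 0 vs 2

buggy=0 correct=2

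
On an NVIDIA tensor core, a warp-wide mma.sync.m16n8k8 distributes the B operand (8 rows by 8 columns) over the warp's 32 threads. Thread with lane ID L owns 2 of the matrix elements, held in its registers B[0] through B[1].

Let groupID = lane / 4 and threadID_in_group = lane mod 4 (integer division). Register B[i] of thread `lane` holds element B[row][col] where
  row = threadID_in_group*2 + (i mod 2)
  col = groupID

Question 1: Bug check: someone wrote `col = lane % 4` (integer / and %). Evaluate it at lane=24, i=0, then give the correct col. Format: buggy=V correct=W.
buggy=0 correct=6

`lane % 4`[24,0]=>0
24: grp=6,tig=0
[0] (0*2+0,6) = (0,6)
col: 0 vs 6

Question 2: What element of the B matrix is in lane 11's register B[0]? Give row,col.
6,2

11: g=2,t=3
[0] (3*2+0,2) = (6,2)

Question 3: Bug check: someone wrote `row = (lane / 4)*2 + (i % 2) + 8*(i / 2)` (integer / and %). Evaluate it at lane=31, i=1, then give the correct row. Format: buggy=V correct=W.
buggy=15 correct=7

`(lane / 4)*2 + (i % 2) + 8*(i / 2)`[31,1]->15
lane 31: g=7 (31/4), t=3 (31%4)
i=1: r=3*2+1=7, c=g=7
row: 15 vs 7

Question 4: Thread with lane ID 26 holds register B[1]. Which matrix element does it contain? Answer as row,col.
5,6

26: g=6,t=2
[1] (2*2+1,6) = (5,6)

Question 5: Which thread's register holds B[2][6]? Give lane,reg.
25,0

c: 6->gid=6  r: 2->tid=1,i&1=0
L=6*4+1=25  i=0=0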